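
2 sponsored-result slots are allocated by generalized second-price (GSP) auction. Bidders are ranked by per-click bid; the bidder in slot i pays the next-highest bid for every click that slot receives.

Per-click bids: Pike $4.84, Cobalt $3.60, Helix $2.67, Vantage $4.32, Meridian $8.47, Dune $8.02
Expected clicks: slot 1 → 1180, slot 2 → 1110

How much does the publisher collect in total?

Ranked by bid: $8.47 (Meridian) > $8.02 (Dune) > $4.84 (Pike) > …
Slot 1: Meridian pays $8.02 × 1180 = $9463.60
Slot 2: Dune pays $4.84 × 1110 = $5372.40
Total = $14836.00

Total revenue: $14836.00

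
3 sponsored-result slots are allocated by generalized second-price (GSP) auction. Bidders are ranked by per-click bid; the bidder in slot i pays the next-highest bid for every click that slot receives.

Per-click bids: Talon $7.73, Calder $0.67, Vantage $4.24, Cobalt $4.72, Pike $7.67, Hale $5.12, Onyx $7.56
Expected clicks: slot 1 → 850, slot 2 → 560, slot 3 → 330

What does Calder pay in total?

Calder pays $0.00

Ranked by bid: $7.73 (Talon) > $7.67 (Pike) > $7.56 (Onyx) > $5.12 (Hale) > …
Calder ranks below slot 3 → no slot, pays nothing.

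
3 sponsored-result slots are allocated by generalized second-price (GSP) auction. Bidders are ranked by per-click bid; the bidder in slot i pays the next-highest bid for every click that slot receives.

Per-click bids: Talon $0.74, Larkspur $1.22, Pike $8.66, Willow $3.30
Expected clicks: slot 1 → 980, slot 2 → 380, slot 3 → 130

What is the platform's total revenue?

Total revenue: $3793.80

Ranked by bid: $8.66 (Pike) > $3.30 (Willow) > $1.22 (Larkspur) > $0.74 (Talon)
Slot 1: Pike pays $3.30 × 980 = $3234.00
Slot 2: Willow pays $1.22 × 380 = $463.60
Slot 3: Larkspur pays $0.74 × 130 = $96.20
Total = $3793.80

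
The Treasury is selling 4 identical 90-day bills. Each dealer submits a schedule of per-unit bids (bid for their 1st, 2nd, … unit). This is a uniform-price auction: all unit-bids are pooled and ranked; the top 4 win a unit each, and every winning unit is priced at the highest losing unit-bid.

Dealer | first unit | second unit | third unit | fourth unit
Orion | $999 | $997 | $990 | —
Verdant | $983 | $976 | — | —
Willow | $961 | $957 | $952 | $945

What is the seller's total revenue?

Total revenue: $3,904

Merging the schedules and taking the best 4: 999 (Orion-1), 997 (Orion-2), 990 (Orion-3), 983 (Verdant-1)
The (k+1)-th unit-bid is $976.
Allocation: Orion 3, Verdant 1. Every unit priced at $976.
Revenue = 4 × 976 = $3,904.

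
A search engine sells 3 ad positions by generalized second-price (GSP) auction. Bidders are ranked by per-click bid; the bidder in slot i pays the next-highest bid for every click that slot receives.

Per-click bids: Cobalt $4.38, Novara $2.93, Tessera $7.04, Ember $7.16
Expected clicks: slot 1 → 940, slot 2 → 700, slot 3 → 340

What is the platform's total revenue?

Total revenue: $10679.80

Ranked by bid: $7.16 (Ember) > $7.04 (Tessera) > $4.38 (Cobalt) > $2.93 (Novara)
Slot 1: Ember pays $7.04 × 940 = $6617.60
Slot 2: Tessera pays $4.38 × 700 = $3066.00
Slot 3: Cobalt pays $2.93 × 340 = $996.20
Total = $10679.80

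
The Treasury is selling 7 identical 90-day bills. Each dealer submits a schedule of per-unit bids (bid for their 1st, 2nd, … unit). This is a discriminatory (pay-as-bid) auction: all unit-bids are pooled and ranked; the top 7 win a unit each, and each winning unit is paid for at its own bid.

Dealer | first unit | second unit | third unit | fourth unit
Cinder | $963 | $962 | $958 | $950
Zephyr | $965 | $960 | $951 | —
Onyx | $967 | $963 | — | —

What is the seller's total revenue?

Total revenue: $6,738

Pooled unit-bids ranked (top 7): 967 (Onyx-1), 965 (Zephyr-1), 963 (Cinder-1), 963 (Onyx-2), 962 (Cinder-2), 960 (Zephyr-2), 958 (Cinder-3)
Next rejected bid: $951 (not a price — pay-as-bid).
Each winning unit pays its own bid.
Revenue = 967 + 965 + 963 + 963 + 962 + 960 + 958 = $6,738.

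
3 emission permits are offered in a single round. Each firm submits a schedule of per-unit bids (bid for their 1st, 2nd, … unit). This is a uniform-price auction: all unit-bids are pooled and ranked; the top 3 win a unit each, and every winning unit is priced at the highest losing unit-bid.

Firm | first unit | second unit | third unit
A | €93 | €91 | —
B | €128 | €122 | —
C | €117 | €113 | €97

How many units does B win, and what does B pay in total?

B: 2 units, pays €226

Merging the schedules and taking the best 3: 128 (B-1), 122 (B-2), 117 (C-1)
The (k+1)-th unit-bid is €113.
B wins 2 unit(s) at €113 each.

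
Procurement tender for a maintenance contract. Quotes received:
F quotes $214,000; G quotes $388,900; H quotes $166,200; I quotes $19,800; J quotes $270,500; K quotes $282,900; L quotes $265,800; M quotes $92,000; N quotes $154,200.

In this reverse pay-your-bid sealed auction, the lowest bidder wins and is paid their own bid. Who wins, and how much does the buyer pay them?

I is paid $19,800

Rule: the lowest bidder wins and is paid their own bid.
Sorting bids: 19,800 (I) < 92,000 (M) < 154,200 (N) < 166,200 (H) < 214,000 (F) < 265,800 (L) < …
First-price: I is paid what they bid, $19,800.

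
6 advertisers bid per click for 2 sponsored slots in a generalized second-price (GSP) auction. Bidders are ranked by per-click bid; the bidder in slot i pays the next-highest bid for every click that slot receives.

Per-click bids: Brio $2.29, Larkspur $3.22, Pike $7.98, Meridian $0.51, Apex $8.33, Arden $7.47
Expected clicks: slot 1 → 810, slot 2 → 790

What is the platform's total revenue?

Total revenue: $12365.10

Ranked by bid: $8.33 (Apex) > $7.98 (Pike) > $7.47 (Arden) > …
Slot 1: Apex pays $7.98 × 810 = $6463.80
Slot 2: Pike pays $7.47 × 790 = $5901.30
Total = $12365.10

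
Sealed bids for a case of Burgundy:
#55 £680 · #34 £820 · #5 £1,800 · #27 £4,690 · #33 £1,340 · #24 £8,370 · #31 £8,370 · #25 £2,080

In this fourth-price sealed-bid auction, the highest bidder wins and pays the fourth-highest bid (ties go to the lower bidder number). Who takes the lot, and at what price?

Bids in order: 8,370 (#24) > 8,370 (#31) > 4,690 (#27) > 2,080 (#25) > 1,800 (#5) > 1,340 (#33) > …
#24 and #31 tie at £8,370; tie-break gives it to #24.
#24 is highest; pays the fourth-highest bid, £2,080.

#24 pays £2,080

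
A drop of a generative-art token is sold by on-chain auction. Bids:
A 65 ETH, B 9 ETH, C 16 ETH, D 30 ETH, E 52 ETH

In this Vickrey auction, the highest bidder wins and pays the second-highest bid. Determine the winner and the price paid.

Bids in order: 65 (A) > 52 (E) > 30 (D) > 16 (C) > 9 (B)
Second-price: A pays E's bid of 52 ETH.

A pays 52 ETH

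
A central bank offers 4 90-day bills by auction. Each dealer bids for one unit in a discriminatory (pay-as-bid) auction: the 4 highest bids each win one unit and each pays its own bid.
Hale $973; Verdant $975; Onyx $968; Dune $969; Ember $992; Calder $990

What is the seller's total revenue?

Total revenue: $3,930

Bids ranked high→low: 992 (Ember), 990 (Calder), 975 (Verdant), 973 (Hale), 969 (Dune), 968 (Onyx)
The 4 highest are Ember, Calder, Verdant, Hale.
Total revenue = 992 + 990 + 975 + 973 = $3,930.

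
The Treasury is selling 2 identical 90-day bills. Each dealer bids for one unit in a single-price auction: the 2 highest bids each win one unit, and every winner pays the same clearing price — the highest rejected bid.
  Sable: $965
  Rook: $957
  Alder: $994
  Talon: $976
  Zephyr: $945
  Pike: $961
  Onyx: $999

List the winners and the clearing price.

Sorting: 999 (Onyx), 994 (Alder), 976 (Talon), 965 (Sable), …
Top 2: Onyx, Alder.
Highest unsuccessful bid: $976 → clearing price.

Onyx, Alder; each pays $976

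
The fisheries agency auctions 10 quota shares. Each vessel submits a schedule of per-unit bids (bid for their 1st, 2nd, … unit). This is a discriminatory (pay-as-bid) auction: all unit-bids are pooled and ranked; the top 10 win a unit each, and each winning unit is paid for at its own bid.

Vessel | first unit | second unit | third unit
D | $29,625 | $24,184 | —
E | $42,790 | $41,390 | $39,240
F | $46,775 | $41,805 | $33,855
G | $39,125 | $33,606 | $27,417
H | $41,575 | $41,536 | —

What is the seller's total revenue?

Total revenue: $401,697

All unit-bids, highest first — top 10: 46,775 (F-1), 42,790 (E-1), 41,805 (F-2), 41,575 (H-1), 41,536 (H-2), 41,390 (E-2), 39,240 (E-3), 39,125 (G-1), 33,855 (F-3), 33,606 (G-2)
Next rejected bid: $29,625 (not a price — pay-as-bid).
Each winning unit pays its own bid.
Revenue = 46,775 + 42,790 + 41,805 + 41,575 + 41,536 + 41,390 + 39,240 + 39,125 + 33,855 + 33,606 = $401,697.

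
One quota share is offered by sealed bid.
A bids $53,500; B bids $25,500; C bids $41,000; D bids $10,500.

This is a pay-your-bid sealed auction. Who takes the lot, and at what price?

Pay-your-bid sealed auction: the highest bidder wins and pays their own bid.
Sorting bids: 53,500 (A) > 41,000 (C) > 25,500 (B) > 10,500 (D)
A has the highest bid and pays exactly that: $53,500.

A pays $53,500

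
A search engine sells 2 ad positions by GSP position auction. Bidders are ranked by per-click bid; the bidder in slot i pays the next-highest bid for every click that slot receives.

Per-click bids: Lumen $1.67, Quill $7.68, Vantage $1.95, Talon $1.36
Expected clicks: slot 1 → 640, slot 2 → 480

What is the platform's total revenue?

Sorting advertisers: $7.68 (Quill) > $1.95 (Vantage) > $1.67 (Lumen) > …
Slot 1: Quill pays $1.95 × 640 = $1248.00
Slot 2: Vantage pays $1.67 × 480 = $801.60
Total = $2049.60

Total revenue: $2049.60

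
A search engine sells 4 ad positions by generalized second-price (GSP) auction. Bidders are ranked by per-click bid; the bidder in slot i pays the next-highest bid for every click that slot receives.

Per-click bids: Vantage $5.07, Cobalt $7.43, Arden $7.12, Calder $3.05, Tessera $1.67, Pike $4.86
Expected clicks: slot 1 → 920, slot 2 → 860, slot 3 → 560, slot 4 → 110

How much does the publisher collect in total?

Ranked by bid: $7.43 (Cobalt) > $7.12 (Arden) > $5.07 (Vantage) > $4.86 (Pike) > $3.05 (Calder) > …
Slot 1: Cobalt pays $7.12 × 920 = $6550.40
Slot 2: Arden pays $5.07 × 860 = $4360.20
Slot 3: Vantage pays $4.86 × 560 = $2721.60
Slot 4: Pike pays $3.05 × 110 = $335.50
Total = $13967.70

Total revenue: $13967.70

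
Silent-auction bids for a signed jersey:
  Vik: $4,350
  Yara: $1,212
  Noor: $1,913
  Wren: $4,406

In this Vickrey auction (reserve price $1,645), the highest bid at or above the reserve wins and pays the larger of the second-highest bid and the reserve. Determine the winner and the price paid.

Bids in order: 4,406 (Wren) > 4,350 (Vik) > 1,913 (Noor) > 1,212 (Yara)
Highest eligible bid: Wren at $4,406.
Second-highest bid $4,350 exceeds the reserve $1,645 → payment $4,350.

Wren pays $4,350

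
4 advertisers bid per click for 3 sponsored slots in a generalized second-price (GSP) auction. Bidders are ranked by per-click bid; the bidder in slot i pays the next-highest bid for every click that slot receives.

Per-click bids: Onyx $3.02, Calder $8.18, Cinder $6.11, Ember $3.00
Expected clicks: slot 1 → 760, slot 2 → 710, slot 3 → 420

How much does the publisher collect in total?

Ranked by bid: $8.18 (Calder) > $6.11 (Cinder) > $3.02 (Onyx) > $3.00 (Ember)
Slot 1: Calder pays $6.11 × 760 = $4643.60
Slot 2: Cinder pays $3.02 × 710 = $2144.20
Slot 3: Onyx pays $3.00 × 420 = $1260.00
Total = $8047.80

Total revenue: $8047.80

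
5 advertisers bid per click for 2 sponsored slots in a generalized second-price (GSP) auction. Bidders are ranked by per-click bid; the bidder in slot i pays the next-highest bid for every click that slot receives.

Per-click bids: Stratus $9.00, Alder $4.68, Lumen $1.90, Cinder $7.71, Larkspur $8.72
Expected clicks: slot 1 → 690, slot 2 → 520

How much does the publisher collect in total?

Per-click bids in order: $9.00 (Stratus) > $8.72 (Larkspur) > $7.71 (Cinder) > …
Slot 1: Stratus pays $8.72 × 690 = $6016.80
Slot 2: Larkspur pays $7.71 × 520 = $4009.20
Total = $10026.00

Total revenue: $10026.00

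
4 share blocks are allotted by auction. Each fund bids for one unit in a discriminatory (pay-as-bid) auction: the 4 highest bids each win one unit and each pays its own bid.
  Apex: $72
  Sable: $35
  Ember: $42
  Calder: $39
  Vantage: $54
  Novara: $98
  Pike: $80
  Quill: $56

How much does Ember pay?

Ember pays $0

Sorting: 98 (Novara), 80 (Pike), 72 (Apex), 56 (Quill), 54 (Vantage), 42 (Ember), …
Winners (4 units): Novara, Pike, Apex, Quill.
Ember does not win → $0.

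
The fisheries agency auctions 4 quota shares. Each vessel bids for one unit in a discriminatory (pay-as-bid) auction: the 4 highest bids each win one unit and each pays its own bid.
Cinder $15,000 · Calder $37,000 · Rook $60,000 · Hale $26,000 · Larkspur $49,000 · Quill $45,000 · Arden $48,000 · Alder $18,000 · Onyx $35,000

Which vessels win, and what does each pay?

Rook $60,000, Larkspur $49,000, Arden $48,000, Quill $45,000

Ordering the bids: 60,000 (Rook), 49,000 (Larkspur), 48,000 (Arden), 45,000 (Quill), 37,000 (Calder), 35,000 (Onyx), …
Top 4: Rook, Larkspur, Arden, Quill.
Each winner pays its own bid: Rook $60,000, Larkspur $49,000, Arden $48,000, Quill $45,000.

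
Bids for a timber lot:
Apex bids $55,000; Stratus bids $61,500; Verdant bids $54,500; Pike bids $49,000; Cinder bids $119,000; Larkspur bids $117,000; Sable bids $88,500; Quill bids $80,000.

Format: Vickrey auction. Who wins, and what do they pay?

Cinder pays $117,000

Bids in order: 119,000 (Cinder) > 117,000 (Larkspur) > 88,500 (Sable) > 80,000 (Quill) > 61,500 (Stratus) > 55,000 (Apex) > …
Second-price: Cinder pays Larkspur's bid of $117,000.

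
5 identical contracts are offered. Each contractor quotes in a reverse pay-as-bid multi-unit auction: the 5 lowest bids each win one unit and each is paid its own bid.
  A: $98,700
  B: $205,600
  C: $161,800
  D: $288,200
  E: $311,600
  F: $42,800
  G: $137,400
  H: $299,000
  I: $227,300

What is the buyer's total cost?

Bids ranked low→high: 42,800 (F), 98,700 (A), 137,400 (G), 161,800 (C), 205,600 (B), 227,300 (I), 288,200 (D), …
The 5 lowest are F, A, G, C, B.
Total cost = 42,800 + 98,700 + 137,400 + 161,800 + 205,600 = $646,300.

Total cost: $646,300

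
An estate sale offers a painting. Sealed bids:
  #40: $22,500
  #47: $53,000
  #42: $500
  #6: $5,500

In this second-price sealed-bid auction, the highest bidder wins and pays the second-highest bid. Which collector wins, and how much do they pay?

Bids in order: 53,000 (#47) > 22,500 (#40) > 5,500 (#6) > 500 (#42)
Second-price: #47 pays #40's bid of $22,500.

#47 pays $22,500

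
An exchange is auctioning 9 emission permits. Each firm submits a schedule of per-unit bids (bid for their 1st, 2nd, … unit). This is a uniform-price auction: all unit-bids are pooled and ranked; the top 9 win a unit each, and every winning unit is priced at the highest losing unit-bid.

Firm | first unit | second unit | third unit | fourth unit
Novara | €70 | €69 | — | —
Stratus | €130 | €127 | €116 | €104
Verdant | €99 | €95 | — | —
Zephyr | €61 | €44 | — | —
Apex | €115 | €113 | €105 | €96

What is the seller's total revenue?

Pooled unit-bids ranked (top 9): 130 (Stratus-1), 127 (Stratus-2), 116 (Stratus-3), 115 (Apex-1), 113 (Apex-2), 105 (Apex-3), 104 (Stratus-4), 99 (Verdant-1), 96 (Apex-4)
The (k+1)-th unit-bid is €95.
Allocation: Apex 4, Stratus 4, Verdant 1. Every unit priced at €95.
Revenue = 9 × 95 = €855.

Total revenue: €855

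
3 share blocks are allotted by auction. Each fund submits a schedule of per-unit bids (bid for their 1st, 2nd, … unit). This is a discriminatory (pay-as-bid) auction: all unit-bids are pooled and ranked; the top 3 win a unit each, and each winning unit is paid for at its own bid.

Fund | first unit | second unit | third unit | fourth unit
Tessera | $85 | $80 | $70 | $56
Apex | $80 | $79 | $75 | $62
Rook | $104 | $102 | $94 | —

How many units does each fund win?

Rook 3

Pooled unit-bids ranked (top 3): 104 (Rook-1), 102 (Rook-2), 94 (Rook-3)
Next rejected bid: $85 (not a price — pay-as-bid).
Allocation: Rook 3.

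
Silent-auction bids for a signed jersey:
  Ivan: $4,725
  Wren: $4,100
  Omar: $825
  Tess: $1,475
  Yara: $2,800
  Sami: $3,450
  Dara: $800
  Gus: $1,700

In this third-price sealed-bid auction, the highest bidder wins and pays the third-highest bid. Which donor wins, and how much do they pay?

Bids ranked: 4,725 (Ivan) > 4,100 (Wren) > 3,450 (Sami) > 2,800 (Yara) > 1,700 (Gus) > 1,475 (Tess) > …
Ivan wins; payment is bid #3 in the ranking = $3,450.

Ivan pays $3,450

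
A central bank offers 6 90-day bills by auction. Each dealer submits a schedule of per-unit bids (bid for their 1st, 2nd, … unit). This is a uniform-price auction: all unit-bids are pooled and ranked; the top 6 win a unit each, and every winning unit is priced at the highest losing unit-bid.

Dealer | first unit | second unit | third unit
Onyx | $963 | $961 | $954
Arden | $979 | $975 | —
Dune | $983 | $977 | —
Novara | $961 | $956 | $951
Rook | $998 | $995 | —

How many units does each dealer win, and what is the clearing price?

All unit-bids, highest first — top 6: 998 (Rook-1), 995 (Rook-2), 983 (Dune-1), 979 (Arden-1), 977 (Dune-2), 975 (Arden-2)
Highest rejected unit-bid = $963.
Allocation: Arden 2, Dune 2, Rook 2.

Arden 2, Dune 2, Rook 2; clearing price $963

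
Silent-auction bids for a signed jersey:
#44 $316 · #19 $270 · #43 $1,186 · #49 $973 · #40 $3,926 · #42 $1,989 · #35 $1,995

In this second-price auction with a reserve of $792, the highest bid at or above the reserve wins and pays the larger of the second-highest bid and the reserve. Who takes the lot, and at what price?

#40 pays $1,995

Second-price auction with a reserve of $792: the highest bid at or above the reserve wins and pays the larger of the second-highest bid and the reserve.
Sorting bids: 3,926 (#40) > 1,995 (#35) > 1,989 (#42) > 1,186 (#43) > 973 (#49) > 316 (#44) > …
#40 has the top bid at or above the reserve ($3,926).
max(second-highest $1,995, reserve $792) = $1,995; the reserve does not bind.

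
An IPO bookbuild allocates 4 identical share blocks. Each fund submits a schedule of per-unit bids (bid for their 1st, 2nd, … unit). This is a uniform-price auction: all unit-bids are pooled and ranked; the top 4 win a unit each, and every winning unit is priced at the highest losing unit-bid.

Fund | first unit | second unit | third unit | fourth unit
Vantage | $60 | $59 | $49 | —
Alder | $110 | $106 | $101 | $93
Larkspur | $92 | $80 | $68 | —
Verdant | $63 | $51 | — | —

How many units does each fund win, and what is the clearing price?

Alder 4; clearing price $92

All unit-bids, highest first — top 4: 110 (Alder-1), 106 (Alder-2), 101 (Alder-3), 93 (Alder-4)
The (k+1)-th unit-bid is $92.
Allocation: Alder 4.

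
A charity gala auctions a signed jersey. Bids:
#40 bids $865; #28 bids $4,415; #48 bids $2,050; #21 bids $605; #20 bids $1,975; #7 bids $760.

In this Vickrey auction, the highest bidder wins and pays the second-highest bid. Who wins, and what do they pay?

Sorting bids: 4,415 (#28) > 2,050 (#48) > 1,975 (#20) > 865 (#40) > 760 (#7) > 605 (#21)
#28 is highest; pays the second-highest bid, $2,050.

#28 pays $2,050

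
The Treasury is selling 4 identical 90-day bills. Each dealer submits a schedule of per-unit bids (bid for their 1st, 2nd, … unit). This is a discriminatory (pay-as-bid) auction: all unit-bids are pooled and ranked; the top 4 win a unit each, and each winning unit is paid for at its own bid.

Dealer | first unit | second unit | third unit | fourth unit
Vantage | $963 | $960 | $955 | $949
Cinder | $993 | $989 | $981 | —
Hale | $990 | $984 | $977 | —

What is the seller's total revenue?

Total revenue: $3,956

Merging the schedules and taking the best 4: 993 (Cinder-1), 990 (Hale-1), 989 (Cinder-2), 984 (Hale-2)
Next rejected bid: $981 (not a price — pay-as-bid).
Each winning unit pays its own bid.
Revenue = 993 + 990 + 989 + 984 = $3,956.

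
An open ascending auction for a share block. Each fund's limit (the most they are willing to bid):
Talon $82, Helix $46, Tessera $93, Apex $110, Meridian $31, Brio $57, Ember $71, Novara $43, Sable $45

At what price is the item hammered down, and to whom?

Apex wins at $93

Open ascending-bid auction: the price rises until one bidder remains; the winner pays the price at which the last rival dropped out.
Limits ranked: 110 (Apex) > 93 (Tessera) > 82 (Talon) > 71 (Ember) > 57 (Brio) > 46 (Helix) > …
Tessera is the last rival to drop out, at $93; Apex remains and wins at that price.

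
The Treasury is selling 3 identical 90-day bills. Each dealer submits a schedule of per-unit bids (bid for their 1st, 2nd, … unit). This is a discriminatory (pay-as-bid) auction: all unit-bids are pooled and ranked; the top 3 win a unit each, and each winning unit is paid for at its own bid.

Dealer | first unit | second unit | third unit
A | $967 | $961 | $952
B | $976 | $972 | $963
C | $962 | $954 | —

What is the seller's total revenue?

All unit-bids, highest first — top 3: 976 (B-1), 972 (B-2), 967 (A-1)
Next rejected bid: $963 (not a price — pay-as-bid).
Each winning unit pays its own bid.
Revenue = 976 + 972 + 967 = $2,915.

Total revenue: $2,915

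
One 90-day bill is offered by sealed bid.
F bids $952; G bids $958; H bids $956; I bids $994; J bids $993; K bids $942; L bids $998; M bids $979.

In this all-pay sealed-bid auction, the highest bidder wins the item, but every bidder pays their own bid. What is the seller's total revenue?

Rule: the highest bidder wins the item, but every bidder pays their own bid.
Sorting bids: 998 (L) > 994 (I) > 993 (J) > 979 (M) > 958 (G) > 956 (H) > …
Every bidder forfeits their bid regardless of winning.
Revenue = 952 + 958 + 956 + 994 + 993 + 942 + 998 + 979 = $7,772.

Total revenue: $7,772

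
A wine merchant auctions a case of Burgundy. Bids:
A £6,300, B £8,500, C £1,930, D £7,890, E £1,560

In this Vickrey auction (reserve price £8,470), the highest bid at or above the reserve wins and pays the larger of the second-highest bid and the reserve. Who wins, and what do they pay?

Vickrey auction (reserve price £8,470): the highest bid at or above the reserve wins and pays the larger of the second-highest bid and the reserve.
Sorting bids: 8,500 (B) > 7,890 (D) > 6,300 (A) > 1,930 (C) > 1,560 (E)
Highest eligible bid: B at £8,500.
Second-highest bid £7,890 is below the reserve £8,470, so the reserve binds → payment £8,470.

B pays £8,470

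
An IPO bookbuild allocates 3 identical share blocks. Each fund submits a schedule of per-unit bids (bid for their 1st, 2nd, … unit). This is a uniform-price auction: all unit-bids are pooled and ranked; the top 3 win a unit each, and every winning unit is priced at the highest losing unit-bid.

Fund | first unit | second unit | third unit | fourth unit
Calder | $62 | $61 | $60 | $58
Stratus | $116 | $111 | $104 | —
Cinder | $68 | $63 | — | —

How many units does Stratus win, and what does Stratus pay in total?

Stratus: 3 units, pays $204

Pooled unit-bids ranked (top 3): 116 (Stratus-1), 111 (Stratus-2), 104 (Stratus-3)
The (k+1)-th unit-bid is $68.
Stratus wins 3 unit(s) at $68 each.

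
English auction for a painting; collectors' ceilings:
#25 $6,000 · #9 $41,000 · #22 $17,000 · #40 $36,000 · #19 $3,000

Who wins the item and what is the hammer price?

Ascending (English) auction: the price rises until one bidder remains; the winner pays the price at which the last rival dropped out.
Limits in order: 41,000 (#9) > 36,000 (#40) > 17,000 (#22) > 6,000 (#25) > 3,000 (#19)
Once the price passes $36,000, only #9 is left; the hammer falls at #40's limit of $36,000.

#9 wins at $36,000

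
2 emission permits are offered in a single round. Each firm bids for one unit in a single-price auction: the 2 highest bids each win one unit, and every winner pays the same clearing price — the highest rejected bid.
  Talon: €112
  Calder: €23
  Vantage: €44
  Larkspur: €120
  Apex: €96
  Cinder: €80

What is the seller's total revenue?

Sorting: 120 (Larkspur), 112 (Talon), 96 (Apex), 80 (Cinder), …
The 2 highest are Larkspur, Talon.
Clearing price = highest rejected bid = €96.
Total revenue = 2 × €96 = €192.

Total revenue: €192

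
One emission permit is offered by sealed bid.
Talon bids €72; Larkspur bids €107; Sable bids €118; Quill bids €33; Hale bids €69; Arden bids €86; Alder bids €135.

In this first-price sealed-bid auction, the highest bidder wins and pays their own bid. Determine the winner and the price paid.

First-price sealed-bid auction: the highest bidder wins and pays their own bid.
Sorting bids: 135 (Alder) > 118 (Sable) > 107 (Larkspur) > 86 (Arden) > 72 (Talon) > 69 (Hale) > …
Alder has the highest bid and pays exactly that: €135.

Alder pays €135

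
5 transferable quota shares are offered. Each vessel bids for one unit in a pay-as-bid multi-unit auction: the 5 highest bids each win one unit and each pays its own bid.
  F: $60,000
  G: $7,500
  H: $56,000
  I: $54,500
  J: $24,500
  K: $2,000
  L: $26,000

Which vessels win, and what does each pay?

Bids ranked high→low: 60,000 (F), 56,000 (H), 54,500 (I), 26,000 (L), 24,500 (J), 7,500 (G), 2,000 (K)
Winners (5 units): F, H, I, L, J.
Each winner pays its own bid: F $60,000, H $56,000, I $54,500, L $26,000, J $24,500.

F $60,000, H $56,000, I $54,500, L $26,000, J $24,500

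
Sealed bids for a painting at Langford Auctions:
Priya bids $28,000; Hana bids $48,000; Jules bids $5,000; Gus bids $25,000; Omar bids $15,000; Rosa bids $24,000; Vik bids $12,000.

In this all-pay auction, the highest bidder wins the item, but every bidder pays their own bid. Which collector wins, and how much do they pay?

Bids in order: 48,000 (Hana) > 28,000 (Priya) > 25,000 (Gus) > 24,000 (Rosa) > 15,000 (Omar) > 12,000 (Vik) > …
Hana wins with the top bid; all bids are sunk regardless.

Hana pays $48,000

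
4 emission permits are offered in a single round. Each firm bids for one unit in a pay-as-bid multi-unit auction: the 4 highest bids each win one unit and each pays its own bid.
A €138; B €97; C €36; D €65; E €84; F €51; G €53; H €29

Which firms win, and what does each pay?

Ordering the bids: 138 (A), 97 (B), 84 (E), 65 (D), 53 (G), 51 (F), …
Winners (4 units): A, B, E, D.
Each winner pays its own bid: A €138, B €97, E €84, D €65.

A €138, B €97, E €84, D €65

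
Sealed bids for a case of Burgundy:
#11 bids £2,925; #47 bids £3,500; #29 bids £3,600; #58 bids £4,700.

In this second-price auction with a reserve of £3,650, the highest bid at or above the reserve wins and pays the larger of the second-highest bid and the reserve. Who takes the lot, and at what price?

Second-price auction with a reserve of £3,650: the highest bid at or above the reserve wins and pays the larger of the second-highest bid and the reserve.
Bids in order: 4,700 (#58) > 3,600 (#29) > 3,500 (#47) > 2,925 (#11)
Highest eligible bid: #58 at £4,700.
max(second-highest £3,600, reserve £3,650) = £3,650.

#58 pays £3,650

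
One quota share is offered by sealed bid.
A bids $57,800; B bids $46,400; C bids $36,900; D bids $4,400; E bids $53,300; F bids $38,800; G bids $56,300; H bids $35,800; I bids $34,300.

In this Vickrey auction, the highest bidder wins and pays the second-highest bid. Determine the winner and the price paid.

A pays $56,300

Rule: the highest bidder wins and pays the second-highest bid.
Bids ranked: 57,800 (A) > 56,300 (G) > 53,300 (E) > 46,400 (B) > 38,800 (F) > 36,900 (C) > …
A is highest; pays the second-highest bid, $56,300.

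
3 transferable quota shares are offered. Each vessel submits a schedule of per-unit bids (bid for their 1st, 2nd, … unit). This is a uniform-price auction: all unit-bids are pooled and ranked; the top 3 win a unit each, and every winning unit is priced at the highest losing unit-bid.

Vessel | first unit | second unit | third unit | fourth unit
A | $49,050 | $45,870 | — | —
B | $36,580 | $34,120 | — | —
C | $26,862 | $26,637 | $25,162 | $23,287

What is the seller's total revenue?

All unit-bids, highest first — top 3: 49,050 (A-1), 45,870 (A-2), 36,580 (B-1)
Highest rejected unit-bid = $34,120.
Allocation: A 2, B 1. Every unit priced at $34,120.
Revenue = 3 × 34,120 = $102,360.

Total revenue: $102,360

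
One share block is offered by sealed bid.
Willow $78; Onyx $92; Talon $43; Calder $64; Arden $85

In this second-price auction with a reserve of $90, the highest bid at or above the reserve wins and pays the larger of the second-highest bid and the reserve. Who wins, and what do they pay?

Sorting bids: 92 (Onyx) > 85 (Arden) > 78 (Willow) > 64 (Calder) > 43 (Talon)
Onyx has the top bid at or above the reserve ($92).
Second-highest bid $85 is below the reserve $90, so the reserve binds → payment $90.

Onyx pays $90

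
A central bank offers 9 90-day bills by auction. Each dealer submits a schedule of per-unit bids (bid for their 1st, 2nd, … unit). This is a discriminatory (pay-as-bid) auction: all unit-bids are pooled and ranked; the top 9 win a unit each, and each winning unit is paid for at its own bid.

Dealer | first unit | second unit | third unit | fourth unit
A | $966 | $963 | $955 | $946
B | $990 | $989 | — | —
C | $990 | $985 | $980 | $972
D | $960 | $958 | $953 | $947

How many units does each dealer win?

A 2, B 2, C 4, D 1

Merging the schedules and taking the best 9: 990 (B-1), 990 (C-1), 989 (B-2), 985 (C-2), 980 (C-3), 972 (C-4), 966 (A-1), 963 (A-2), 960 (D-1)
Next rejected bid: $958 (not a price — pay-as-bid).
Allocation: A 2, B 2, C 4, D 1.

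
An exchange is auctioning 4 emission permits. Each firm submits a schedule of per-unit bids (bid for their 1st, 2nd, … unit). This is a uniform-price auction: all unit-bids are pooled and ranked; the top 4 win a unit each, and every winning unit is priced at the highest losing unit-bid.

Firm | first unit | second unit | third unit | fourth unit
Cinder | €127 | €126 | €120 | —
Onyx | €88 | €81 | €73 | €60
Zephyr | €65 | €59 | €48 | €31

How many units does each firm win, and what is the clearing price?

Cinder 3, Onyx 1; clearing price €81

Merging the schedules and taking the best 4: 127 (Cinder-1), 126 (Cinder-2), 120 (Cinder-3), 88 (Onyx-1)
Highest rejected unit-bid = €81.
Allocation: Cinder 3, Onyx 1.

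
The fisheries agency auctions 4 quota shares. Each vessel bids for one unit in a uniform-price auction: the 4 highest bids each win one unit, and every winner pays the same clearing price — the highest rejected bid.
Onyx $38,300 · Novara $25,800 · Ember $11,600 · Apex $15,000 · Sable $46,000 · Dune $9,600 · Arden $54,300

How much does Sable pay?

Bids ranked high→low: 54,300 (Arden), 46,000 (Sable), 38,300 (Onyx), 25,800 (Novara), 15,000 (Apex), 11,600 (Ember), …
Winners (4 units): Arden, Sable, Onyx, Novara.
Highest unsuccessful bid: $15,000 → clearing price.
Sable wins → pays $15,000.

Sable pays $15,000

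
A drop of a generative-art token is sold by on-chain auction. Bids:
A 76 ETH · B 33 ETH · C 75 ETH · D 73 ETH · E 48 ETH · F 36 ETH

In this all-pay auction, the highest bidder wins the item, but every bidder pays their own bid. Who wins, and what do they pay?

A pays 76 ETH

Rule: the highest bidder wins the item, but every bidder pays their own bid.
Bids ranked: 76 (A) > 75 (C) > 73 (D) > 48 (E) > 36 (F) > 33 (B)
A wins with the top bid; all bids are sunk regardless.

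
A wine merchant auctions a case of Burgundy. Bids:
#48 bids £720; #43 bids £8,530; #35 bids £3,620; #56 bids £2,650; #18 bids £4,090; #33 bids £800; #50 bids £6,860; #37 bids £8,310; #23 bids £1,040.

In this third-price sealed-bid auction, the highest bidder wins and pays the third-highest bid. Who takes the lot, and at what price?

#43 pays £6,860

Bids ranked: 8,530 (#43) > 8,310 (#37) > 6,860 (#50) > 4,090 (#18) > 3,620 (#35) > 2,650 (#56) > …
#43 wins; payment is bid #3 in the ranking = £6,860.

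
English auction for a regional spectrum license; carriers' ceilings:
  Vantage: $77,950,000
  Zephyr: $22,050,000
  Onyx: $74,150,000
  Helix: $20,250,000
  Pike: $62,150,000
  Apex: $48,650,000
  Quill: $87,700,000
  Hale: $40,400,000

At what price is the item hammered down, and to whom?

Quill wins at $77,950,000

Rule: the price rises until one bidder remains; the winner pays the price at which the last rival dropped out.
Limits ranked: 87,700,000 (Quill) > 77,950,000 (Vantage) > 74,150,000 (Onyx) > 62,150,000 (Pike) > 48,650,000 (Apex) > 40,400,000 (Hale) > …
Once the price passes $77,950,000, only Quill is left; the hammer falls at Vantage's limit of $77,950,000.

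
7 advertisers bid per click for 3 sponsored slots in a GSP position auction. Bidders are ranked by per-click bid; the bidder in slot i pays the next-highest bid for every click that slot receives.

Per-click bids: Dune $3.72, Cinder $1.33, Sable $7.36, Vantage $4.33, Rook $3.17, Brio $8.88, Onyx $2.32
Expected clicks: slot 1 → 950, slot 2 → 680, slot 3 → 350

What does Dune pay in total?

Sorting advertisers: $8.88 (Brio) > $7.36 (Sable) > $4.33 (Vantage) > $3.72 (Dune) > …
Dune ranks below slot 3 → no slot, pays nothing.

Dune pays $0.00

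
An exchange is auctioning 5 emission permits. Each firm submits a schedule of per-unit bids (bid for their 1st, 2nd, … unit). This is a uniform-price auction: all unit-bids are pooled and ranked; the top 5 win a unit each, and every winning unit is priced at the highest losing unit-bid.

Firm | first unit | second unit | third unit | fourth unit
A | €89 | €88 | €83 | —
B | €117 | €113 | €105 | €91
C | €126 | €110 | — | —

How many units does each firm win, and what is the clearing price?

B 3, C 2; clearing price €91

All unit-bids, highest first — top 5: 126 (C-1), 117 (B-1), 113 (B-2), 110 (C-2), 105 (B-3)
The (k+1)-th unit-bid is €91.
Allocation: B 3, C 2.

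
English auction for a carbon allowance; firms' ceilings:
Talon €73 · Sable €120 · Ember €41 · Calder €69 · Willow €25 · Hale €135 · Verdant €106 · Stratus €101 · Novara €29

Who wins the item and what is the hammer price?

Hale wins at €120

Rule: the price rises until one bidder remains; the winner pays the price at which the last rival dropped out.
Sorting limits: 135 (Hale) > 120 (Sable) > 106 (Verdant) > 101 (Stratus) > 73 (Talon) > 69 (Calder) > …
Bidding ends when Sable exits at €120; Hale takes it.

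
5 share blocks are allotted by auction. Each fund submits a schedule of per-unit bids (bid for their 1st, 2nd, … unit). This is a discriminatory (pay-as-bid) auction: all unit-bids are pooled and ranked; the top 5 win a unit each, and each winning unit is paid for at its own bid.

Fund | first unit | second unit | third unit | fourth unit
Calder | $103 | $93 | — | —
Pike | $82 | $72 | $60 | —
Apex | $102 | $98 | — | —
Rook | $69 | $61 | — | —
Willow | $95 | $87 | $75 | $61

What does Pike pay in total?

Pooled unit-bids ranked (top 5): 103 (Calder-1), 102 (Apex-1), 98 (Apex-2), 95 (Willow-1), 93 (Calder-2)
Next rejected bid: $87 (not a price — pay-as-bid).
Pike wins no units.

Pike pays $0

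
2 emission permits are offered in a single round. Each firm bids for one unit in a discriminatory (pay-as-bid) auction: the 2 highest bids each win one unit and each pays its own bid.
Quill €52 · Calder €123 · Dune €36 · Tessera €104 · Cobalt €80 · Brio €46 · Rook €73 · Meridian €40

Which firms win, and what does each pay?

Ordering the bids: 123 (Calder), 104 (Tessera), 80 (Cobalt), 73 (Rook), …
Top 2: Calder, Tessera.
Each winner pays its own bid: Calder €123, Tessera €104.

Calder €123, Tessera €104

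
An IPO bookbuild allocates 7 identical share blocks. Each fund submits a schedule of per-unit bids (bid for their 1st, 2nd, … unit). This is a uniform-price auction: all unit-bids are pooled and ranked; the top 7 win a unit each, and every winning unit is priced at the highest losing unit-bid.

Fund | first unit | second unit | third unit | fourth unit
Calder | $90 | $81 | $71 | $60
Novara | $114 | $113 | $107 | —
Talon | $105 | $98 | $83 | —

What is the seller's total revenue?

Total revenue: $567

Pooled unit-bids ranked (top 7): 114 (Novara-1), 113 (Novara-2), 107 (Novara-3), 105 (Talon-1), 98 (Talon-2), 90 (Calder-1), 83 (Talon-3)
The (k+1)-th unit-bid is $81.
Allocation: Calder 1, Novara 3, Talon 3. Every unit priced at $81.
Revenue = 7 × 81 = $567.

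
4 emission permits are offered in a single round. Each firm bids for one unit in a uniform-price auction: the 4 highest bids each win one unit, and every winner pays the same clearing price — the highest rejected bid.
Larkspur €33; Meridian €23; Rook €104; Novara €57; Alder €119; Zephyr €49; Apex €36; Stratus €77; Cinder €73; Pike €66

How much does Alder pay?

Ordering the bids: 119 (Alder), 104 (Rook), 77 (Stratus), 73 (Cinder), 66 (Pike), 57 (Novara), …
The 4 highest are Alder, Rook, Stratus, Cinder.
Clearing price = highest rejected bid = €66.
Alder wins → pays €66.

Alder pays €66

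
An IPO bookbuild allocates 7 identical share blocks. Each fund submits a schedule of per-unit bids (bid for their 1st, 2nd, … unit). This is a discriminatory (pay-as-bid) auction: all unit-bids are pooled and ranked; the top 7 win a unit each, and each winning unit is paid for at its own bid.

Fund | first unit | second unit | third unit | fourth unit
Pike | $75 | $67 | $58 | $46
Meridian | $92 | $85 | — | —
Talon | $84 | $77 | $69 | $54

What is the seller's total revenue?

Total revenue: $549

Pooled unit-bids ranked (top 7): 92 (Meridian-1), 85 (Meridian-2), 84 (Talon-1), 77 (Talon-2), 75 (Pike-1), 69 (Talon-3), 67 (Pike-2)
Next rejected bid: $58 (not a price — pay-as-bid).
Each winning unit pays its own bid.
Revenue = 92 + 85 + 84 + 77 + 75 + 69 + 67 = $549.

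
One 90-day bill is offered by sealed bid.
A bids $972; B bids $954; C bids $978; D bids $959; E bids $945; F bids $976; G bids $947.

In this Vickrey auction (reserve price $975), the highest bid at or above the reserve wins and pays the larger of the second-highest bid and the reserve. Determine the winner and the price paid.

Vickrey auction (reserve price $975): the highest bid at or above the reserve wins and pays the larger of the second-highest bid and the reserve.
Bids in order: 978 (C) > 976 (F) > 972 (A) > 959 (D) > 954 (B) > 947 (G) > …
C has the top bid at or above the reserve ($978).
max(second-highest $976, reserve $975) = $976; the reserve does not bind.

C pays $976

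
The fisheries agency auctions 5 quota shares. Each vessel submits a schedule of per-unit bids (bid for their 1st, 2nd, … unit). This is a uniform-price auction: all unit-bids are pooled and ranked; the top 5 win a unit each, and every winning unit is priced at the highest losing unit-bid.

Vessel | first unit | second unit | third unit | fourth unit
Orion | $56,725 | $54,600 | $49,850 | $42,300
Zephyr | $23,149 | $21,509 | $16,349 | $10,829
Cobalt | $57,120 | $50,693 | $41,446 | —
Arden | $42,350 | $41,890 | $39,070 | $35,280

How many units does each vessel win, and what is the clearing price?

Cobalt 2, Orion 3; clearing price $42,350

Pooled unit-bids ranked (top 5): 57,120 (Cobalt-1), 56,725 (Orion-1), 54,600 (Orion-2), 50,693 (Cobalt-2), 49,850 (Orion-3)
First bid not allocated: $42,350.
Allocation: Cobalt 2, Orion 3.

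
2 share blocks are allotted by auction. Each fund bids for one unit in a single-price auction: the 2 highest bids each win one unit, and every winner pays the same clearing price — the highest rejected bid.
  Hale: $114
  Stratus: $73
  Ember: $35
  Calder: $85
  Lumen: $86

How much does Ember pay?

Ember pays $0

Bids ranked high→low: 114 (Hale), 86 (Lumen), 85 (Calder), 73 (Stratus), …
Top 2: Hale, Lumen.
Clearing price = highest rejected bid = $85.
Ember does not win → pays $0.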